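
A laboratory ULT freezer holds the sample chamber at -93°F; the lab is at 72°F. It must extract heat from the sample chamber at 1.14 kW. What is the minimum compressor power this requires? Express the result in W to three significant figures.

513 W

In absolute terms T_C = 203.71 K and T_H = 295.37 K, so ΔT = 91.67 K.
COP_Carnot = T_C/ΔT = 203.71/91.67 = 2.222.
Ẇ_min = Q̇/COP_Carnot = 1.140/2.222 = 0.5130 kW = 513.0 W.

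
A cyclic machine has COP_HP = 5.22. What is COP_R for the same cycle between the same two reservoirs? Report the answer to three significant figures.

4.22

Since Q_H = Q_C + W for any cycle, COP_R = Q_C/W = Q_H/W − 1.
COP_R = 5.22 − 1 = 4.22.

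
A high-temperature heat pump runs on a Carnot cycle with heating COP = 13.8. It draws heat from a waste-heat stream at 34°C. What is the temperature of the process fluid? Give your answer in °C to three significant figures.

58.0 °C

COP_HP = T_H/(T_H − T_C) rearranges to T_H = COP·T_C/(COP − 1).
With T_C = 307.15 K, T_H = 13.8 × 307.15/12.80 = 331.15 K.
Converting, 331.15 K = 58.00°C.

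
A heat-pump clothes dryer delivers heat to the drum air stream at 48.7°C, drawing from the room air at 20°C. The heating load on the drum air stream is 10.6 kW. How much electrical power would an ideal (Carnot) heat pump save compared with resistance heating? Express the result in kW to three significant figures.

9.65 kW

In absolute terms T_C = 293.15 K and T_H = 321.85 K, so ΔT = 28.70 K.
COP_Carnot = T_H/ΔT = 321.85/28.70 = 11.21.
Resistance heating needs Ẇ_res = Q̇_H = 10.60 kW; the reversible heat pump needs only Ẇ_hp = Q̇_H/COP = 0.9452 kW.
Saving = 10.60 − 0.9452 = 9.655 kW.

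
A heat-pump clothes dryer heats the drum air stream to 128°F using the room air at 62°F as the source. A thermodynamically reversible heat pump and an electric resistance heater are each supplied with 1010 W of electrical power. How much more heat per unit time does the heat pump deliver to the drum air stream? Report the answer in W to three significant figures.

7980 W

In absolute terms T_C = 289.82 K and T_H = 326.48 K, so ΔT = 36.67 K.
COP_Carnot = T_H/ΔT = 326.48/36.67 = 8.904.
The heat pump delivers Q̇_H = COP × Ẇ = 8993 W; the resistance heater delivers Ẇ = 1010 W.
Extra = (COP − 1)·Ẇ = 7983 W.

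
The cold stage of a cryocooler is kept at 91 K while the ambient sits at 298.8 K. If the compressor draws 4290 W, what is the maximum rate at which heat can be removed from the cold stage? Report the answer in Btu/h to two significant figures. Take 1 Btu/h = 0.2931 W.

The reservoir spacing is ΔT = 298.8 − 91 = 207.8 K.
COP_Carnot = T_C/ΔT = 91.00/207.8 = 0.4379.
Q̇_max = COP_Carnot × Ẇ = 0.4379 × 4290 W = 1879 W = 6410 Btu/h.

6400 Btu/h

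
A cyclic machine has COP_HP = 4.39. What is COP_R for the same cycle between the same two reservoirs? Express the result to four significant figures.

Since Q_H = Q_C + W for any cycle, COP_R = Q_C/W = Q_H/W − 1.
COP_R = 4.39 − 1 = 3.39.

3.390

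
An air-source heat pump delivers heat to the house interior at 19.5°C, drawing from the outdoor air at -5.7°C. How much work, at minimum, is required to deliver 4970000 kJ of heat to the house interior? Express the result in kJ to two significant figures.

In absolute terms T_C = 267.45 K and T_H = 292.65 K, so ΔT = 25.20 K.
The reversible limit is COP_HP = T_H/ΔT = 11.61, so W_min = Q_H/COP = Q_H·ΔT/T_H.
W_min = 4970000 × 25.20/292.65 = 428000 kJ.

430000 kJ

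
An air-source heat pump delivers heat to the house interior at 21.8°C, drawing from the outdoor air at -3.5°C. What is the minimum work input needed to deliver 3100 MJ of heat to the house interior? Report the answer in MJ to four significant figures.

265.9 MJ

In absolute terms T_C = 269.65 K and T_H = 294.95 K, so ΔT = 25.30 K.
The reversible limit is COP_HP = T_H/ΔT = 11.66, so W_min = Q_H/COP = Q_H·ΔT/T_H.
W_min = 3100 × 25.30/294.95 = 265.9 MJ.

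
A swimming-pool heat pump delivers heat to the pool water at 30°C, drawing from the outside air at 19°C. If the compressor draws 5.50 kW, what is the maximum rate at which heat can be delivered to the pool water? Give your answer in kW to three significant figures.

In absolute terms T_C = 292.15 K and T_H = 303.15 K, so ΔT = 11.00 K.
COP_Carnot = T_H/ΔT = 303.15/11.00 = 27.56.
Q̇_max = COP_Carnot × Ẇ = 27.56 × 5.500 kW = 151.6 kW.

152 kW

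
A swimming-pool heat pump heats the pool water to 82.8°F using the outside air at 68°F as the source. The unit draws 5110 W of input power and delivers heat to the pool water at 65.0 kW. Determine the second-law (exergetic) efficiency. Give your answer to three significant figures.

Converting, Q̇_H = 65.00 kW = 65000 W, so COP_actual = Q̇_H/Ẇ = 65000/5110 = 12.72.
In absolute terms T_C = 293.15 K and T_H = 301.37 K, so ΔT = 8.222 K.
COP_Carnot = T_H/ΔT = 301.37/8.222 = 36.65.
η_II = COP_actual/COP_Carnot = 12.72/36.65 = 0.3470.

0.347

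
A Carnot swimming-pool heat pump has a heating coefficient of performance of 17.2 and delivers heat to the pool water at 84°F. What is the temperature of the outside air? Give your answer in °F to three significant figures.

COP_HP = T_H/(T_H − T_C) gives T_H − T_C = T_H/COP.
With T_H = 302.04 K, T_C = 302.04 × (1 − 1/17.2) = 284.48 K.
Converting, 284.48 K = 52.39°F.

52.4 °F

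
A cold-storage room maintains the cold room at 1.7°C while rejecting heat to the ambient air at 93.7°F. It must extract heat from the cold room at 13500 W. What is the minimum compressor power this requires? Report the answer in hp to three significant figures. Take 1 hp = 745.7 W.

2.15 hp

In absolute terms T_C = 274.85 K and T_H = 307.43 K, so ΔT = 32.58 K.
COP_Carnot = T_C/ΔT = 274.85/32.58 = 8.437.
Ẇ_min = Q̇/COP_Carnot = 13500/8.437 = 1600 W = 2.146 hp.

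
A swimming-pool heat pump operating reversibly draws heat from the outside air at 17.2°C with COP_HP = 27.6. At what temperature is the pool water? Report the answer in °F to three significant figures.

82.6 °F

COP_HP = T_H/(T_H − T_C) rearranges to T_H = COP·T_C/(COP − 1).
With T_C = 290.35 K, T_H = 27.6 × 290.35/26.60 = 301.27 K.
Converting, 301.27 K = 82.61°F.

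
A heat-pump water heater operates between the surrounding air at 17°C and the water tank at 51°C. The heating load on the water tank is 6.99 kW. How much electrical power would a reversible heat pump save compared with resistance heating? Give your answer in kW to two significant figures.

In absolute terms T_C = 290.15 K and T_H = 324.15 K, so ΔT = 34.00 K.
COP_Carnot = T_H/ΔT = 324.15/34.00 = 9.534.
Resistance heating needs Ẇ_res = Q̇_H = 6.990 kW; the reversible heat pump needs only Ẇ_hp = Q̇_H/COP = 0.7332 kW.
Saving = 6.990 − 0.7332 = 6.257 kW.

6.3 kW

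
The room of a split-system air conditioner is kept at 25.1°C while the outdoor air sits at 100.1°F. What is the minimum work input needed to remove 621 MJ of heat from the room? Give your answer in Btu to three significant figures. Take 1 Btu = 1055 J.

25100 Btu

In absolute terms T_C = 298.25 K and T_H = 310.98 K, so ΔT = 12.73 K.
The reversible limit is COP_R = T_C/ΔT = 23.42, so W_min = Q_C/COP = Q_C·ΔT/T_C.
W_min = 621.0 × 12.73/298.25 = 26.51 MJ = 25130 Btu.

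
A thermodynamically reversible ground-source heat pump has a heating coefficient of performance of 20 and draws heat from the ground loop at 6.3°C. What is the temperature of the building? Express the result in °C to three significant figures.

COP_HP = T_H/(T_H − T_C) rearranges to T_H = COP·T_C/(COP − 1).
With T_C = 279.45 K, T_H = 20 × 279.45/19.00 = 294.16 K.
Converting, 294.16 K = 21.01°C.

21.0 °C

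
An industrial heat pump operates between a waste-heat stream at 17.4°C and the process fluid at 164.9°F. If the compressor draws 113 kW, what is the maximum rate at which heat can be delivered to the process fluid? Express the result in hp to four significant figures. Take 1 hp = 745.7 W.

In absolute terms T_C = 290.55 K and T_H = 346.98 K, so ΔT = 56.43 K.
COP_Carnot = T_H/ΔT = 346.98/56.43 = 6.149.
Q̇_max = COP_Carnot × Ẇ = 6.149 × 113.0 kW = 694.8 kW = 931.7 hp.

931.7 hp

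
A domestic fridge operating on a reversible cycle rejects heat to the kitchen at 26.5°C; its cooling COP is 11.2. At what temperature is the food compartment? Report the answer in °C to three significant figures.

1.94 °C

For a Carnot refrigerator COP_R = T_C/(T_H − T_C), so T_C = COP·T_H/(1 + COP).
With T_H = 299.65 K, T_C = 11.2 × 299.65/12.20 = 275.09 K.
Converting, 275.09 K = 1.94°C.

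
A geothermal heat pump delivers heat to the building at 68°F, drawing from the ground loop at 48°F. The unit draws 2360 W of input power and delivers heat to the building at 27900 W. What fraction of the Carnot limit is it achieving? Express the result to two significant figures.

COP_actual = Q̇_H/Ẇ = 27900/2360 = 11.82.
In absolute terms T_C = 282.04 K and T_H = 293.15 K, so ΔT = 11.11 K.
COP_Carnot = T_H/ΔT = 293.15/11.11 = 26.38.
η_II = COP_actual/COP_Carnot = 11.82/26.38 = 0.4481.

0.45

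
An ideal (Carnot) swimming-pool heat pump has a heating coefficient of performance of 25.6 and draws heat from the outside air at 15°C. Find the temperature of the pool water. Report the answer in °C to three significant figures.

COP_HP = T_H/(T_H − T_C) rearranges to T_H = COP·T_C/(COP − 1).
With T_C = 288.15 K, T_H = 25.6 × 288.15/24.60 = 299.86 K.
Converting, 299.86 K = 26.71°C.

26.7 °C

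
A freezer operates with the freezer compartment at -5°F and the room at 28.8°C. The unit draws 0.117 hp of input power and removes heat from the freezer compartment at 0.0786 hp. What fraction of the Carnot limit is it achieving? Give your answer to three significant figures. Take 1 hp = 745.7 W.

0.131

COP_actual = Q̇_C/Ẇ = 0.07860/0.1170 = 0.6718.
In absolute terms T_C = 252.59 K and T_H = 301.95 K, so ΔT = 49.36 K.
COP_Carnot = T_C/ΔT = 252.59/49.36 = 5.118.
η_II = COP_actual/COP_Carnot = 0.6718/5.118 = 0.1313.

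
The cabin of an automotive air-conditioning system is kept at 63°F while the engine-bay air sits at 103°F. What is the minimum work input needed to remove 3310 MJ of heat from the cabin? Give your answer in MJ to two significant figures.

In absolute terms T_C = 290.37 K and T_H = 312.59 K, so ΔT = 22.22 K.
The reversible limit is COP_R = T_C/ΔT = 13.07, so W_min = Q_C/COP = Q_C·ΔT/T_C.
W_min = 3310 × 22.22/290.37 = 253.3 MJ.

250 MJ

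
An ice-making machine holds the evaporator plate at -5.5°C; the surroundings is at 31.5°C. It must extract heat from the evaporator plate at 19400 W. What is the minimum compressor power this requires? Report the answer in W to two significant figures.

2700 W

In absolute terms T_C = 267.65 K and T_H = 304.65 K, so ΔT = 37.00 K.
COP_Carnot = T_C/ΔT = 267.65/37.00 = 7.234.
Ẇ_min = Q̇/COP_Carnot = 19400/7.234 = 2682 W.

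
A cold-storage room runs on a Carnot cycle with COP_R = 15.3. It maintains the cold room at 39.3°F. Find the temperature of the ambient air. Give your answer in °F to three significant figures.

COP_R = T_C/(T_H − T_C) gives T_H − T_C = T_C/COP.
With T_C = 277.21 K, T_H = 277.21 × (1 + 1/15.3) = 295.32 K.
Converting, 295.32 K = 71.91°F.

71.9 °F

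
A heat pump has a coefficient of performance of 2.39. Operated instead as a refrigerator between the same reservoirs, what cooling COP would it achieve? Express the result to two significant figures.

1.4

Since Q_H = Q_C + W for any cycle, COP_R = Q_C/W = Q_H/W − 1.
COP_R = 2.39 − 1 = 1.39.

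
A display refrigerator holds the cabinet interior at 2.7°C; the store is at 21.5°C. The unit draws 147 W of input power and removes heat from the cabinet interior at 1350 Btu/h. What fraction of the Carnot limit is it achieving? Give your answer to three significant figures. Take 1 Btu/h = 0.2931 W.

0.183

Converting, Q̇_C = 1350 Btu/h = 395.7 W, so COP_actual = Q̇_C/Ẇ = 395.7/147.0 = 2.692.
In absolute terms T_C = 275.85 K and T_H = 294.65 K, so ΔT = 18.80 K.
COP_Carnot = T_C/ΔT = 275.85/18.80 = 14.67.
η_II = COP_actual/COP_Carnot = 2.692/14.67 = 0.1834.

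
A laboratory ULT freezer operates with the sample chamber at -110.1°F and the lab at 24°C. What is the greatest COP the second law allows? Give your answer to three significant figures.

1.89

In absolute terms T_C = 194.21 K and T_H = 297.15 K, so ΔT = 102.9 K.
For a reversible cycle, COP_Carnot = T_C/ΔT = 194.21/102.9 = 1.887.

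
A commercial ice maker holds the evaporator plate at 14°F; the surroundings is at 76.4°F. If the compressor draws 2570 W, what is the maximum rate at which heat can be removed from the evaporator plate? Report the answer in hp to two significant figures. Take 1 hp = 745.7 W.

In absolute terms T_C = 263.15 K and T_H = 297.82 K, so ΔT = 34.67 K.
COP_Carnot = T_C/ΔT = 263.15/34.67 = 7.591.
Q̇_max = COP_Carnot × Ẇ = 7.591 × 2570 W = 19510 W = 26.16 hp.

26 hp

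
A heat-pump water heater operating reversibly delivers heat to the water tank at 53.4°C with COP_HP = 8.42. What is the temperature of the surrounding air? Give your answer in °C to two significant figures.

COP_HP = T_H/(T_H − T_C) gives T_H − T_C = T_H/COP.
With T_H = 326.55 K, T_C = 326.55 × (1 − 1/8.42) = 287.77 K.
Converting, 287.77 K = 14.62°C.

15 °C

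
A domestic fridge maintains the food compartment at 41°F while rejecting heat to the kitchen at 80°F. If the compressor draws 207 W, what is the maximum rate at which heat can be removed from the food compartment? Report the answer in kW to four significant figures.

2.657 kW

In absolute terms T_C = 278.15 K and T_H = 299.82 K, so ΔT = 21.67 K.
COP_Carnot = T_C/ΔT = 278.15/21.67 = 12.84.
Q̇_max = COP_Carnot × Ẇ = 12.84 × 207.0 W = 2657 W = 2.657 kW.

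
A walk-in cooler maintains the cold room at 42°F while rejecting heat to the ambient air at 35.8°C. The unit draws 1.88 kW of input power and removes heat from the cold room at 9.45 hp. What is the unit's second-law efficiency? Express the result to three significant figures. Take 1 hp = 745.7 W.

0.407

Converting, Q̇_C = 9.450 hp = 7.047 kW, so COP_actual = Q̇_C/Ẇ = 7.047/1.880 = 3.748.
In absolute terms T_C = 278.71 K and T_H = 308.95 K, so ΔT = 30.24 K.
COP_Carnot = T_C/ΔT = 278.71/30.24 = 9.215.
η_II = COP_actual/COP_Carnot = 3.748/9.215 = 0.4068.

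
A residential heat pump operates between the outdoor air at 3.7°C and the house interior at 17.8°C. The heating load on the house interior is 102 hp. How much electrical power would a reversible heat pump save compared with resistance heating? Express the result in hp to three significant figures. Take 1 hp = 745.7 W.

In absolute terms T_C = 276.85 K and T_H = 290.95 K, so ΔT = 14.10 K.
COP_Carnot = T_H/ΔT = 290.95/14.10 = 20.63.
Resistance heating needs Ẇ_res = Q̇_H = 102.0 hp; the reversible heat pump needs only Ẇ_hp = Q̇_H/COP = 4.943 hp.
Saving = 102.0 − 4.943 = 97.06 hp.

97.1 hp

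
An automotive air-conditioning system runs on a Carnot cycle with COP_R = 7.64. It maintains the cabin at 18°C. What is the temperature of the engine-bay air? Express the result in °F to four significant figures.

COP_R = T_C/(T_H − T_C) gives T_H − T_C = T_C/COP.
With T_C = 291.15 K, T_H = 291.15 × (1 + 1/7.64) = 329.26 K.
Converting, 329.26 K = 133.00°F.

133.0 °F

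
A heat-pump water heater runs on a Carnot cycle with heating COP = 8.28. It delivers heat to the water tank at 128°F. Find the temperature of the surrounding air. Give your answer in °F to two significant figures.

COP_HP = T_H/(T_H − T_C) gives T_H − T_C = T_H/COP.
With T_H = 326.48 K, T_C = 326.48 × (1 − 1/8.28) = 287.05 K.
Converting, 287.05 K = 57.03°F.

57 °F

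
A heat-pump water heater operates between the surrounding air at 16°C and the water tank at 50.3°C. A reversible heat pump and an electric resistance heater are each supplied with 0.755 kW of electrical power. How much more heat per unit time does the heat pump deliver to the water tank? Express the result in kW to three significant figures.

6.36 kW

In absolute terms T_C = 289.15 K and T_H = 323.45 K, so ΔT = 34.30 K.
COP_Carnot = T_H/ΔT = 323.45/34.30 = 9.430.
The heat pump delivers Q̇_H = COP × Ẇ = 7.120 kW; the resistance heater delivers Ẇ = 0.7550 kW.
Extra = (COP − 1)·Ẇ = 6.365 kW.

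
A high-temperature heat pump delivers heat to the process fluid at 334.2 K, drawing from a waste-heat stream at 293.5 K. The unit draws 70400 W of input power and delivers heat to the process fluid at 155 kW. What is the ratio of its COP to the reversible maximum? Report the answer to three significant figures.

0.268

Converting, Q̇_H = 155.0 kW = 155000 W, so COP_actual = Q̇_H/Ẇ = 155000/70400 = 2.202.
The reservoir spacing is ΔT = 334.2 − 293.5 = 40.70 K.
COP_Carnot = T_H/ΔT = 334.20/40.70 = 8.211.
η_II = COP_actual/COP_Carnot = 2.202/8.211 = 0.2681.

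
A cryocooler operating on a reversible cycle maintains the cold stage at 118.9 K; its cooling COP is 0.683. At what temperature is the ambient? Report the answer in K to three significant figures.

293 K

COP_R = T_C/(T_H − T_C) gives T_H − T_C = T_C/COP.
With T_C = 118.90 K, T_H = 118.90 × (1 + 1/0.683) = 292.98 K.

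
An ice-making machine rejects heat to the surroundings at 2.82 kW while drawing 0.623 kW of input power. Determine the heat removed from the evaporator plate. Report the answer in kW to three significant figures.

2.20 kW

For a cyclic device the first law requires Q̇_H = Q̇_C + Ẇ.
Q̇_C = Q̇_H − Ẇ = 2.197 kW.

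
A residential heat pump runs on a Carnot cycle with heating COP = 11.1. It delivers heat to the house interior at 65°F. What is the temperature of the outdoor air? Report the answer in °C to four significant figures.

-7.926 °C

COP_HP = T_H/(T_H − T_C) gives T_H − T_C = T_H/COP.
With T_H = 291.48 K, T_C = 291.48 × (1 − 1/11.1) = 265.22 K.
Converting, 265.22 K = -7.93°C.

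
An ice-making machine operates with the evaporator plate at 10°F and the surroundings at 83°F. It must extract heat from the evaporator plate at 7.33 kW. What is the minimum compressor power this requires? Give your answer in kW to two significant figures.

In absolute terms T_C = 260.93 K and T_H = 301.48 K, so ΔT = 40.56 K.
COP_Carnot = T_C/ΔT = 260.93/40.56 = 6.434.
Ẇ_min = Q̇/COP_Carnot = 7.330/6.434 = 1.139 kW.

1.1 kW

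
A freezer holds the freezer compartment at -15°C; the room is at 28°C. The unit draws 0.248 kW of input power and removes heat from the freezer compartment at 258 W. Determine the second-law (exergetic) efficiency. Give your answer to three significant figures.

0.173

Converting, Q̇_C = 258.0 W = 0.2580 kW, so COP_actual = Q̇_C/Ẇ = 0.2580/0.2480 = 1.040.
In absolute terms T_C = 258.15 K and T_H = 301.15 K, so ΔT = 43.00 K.
COP_Carnot = T_C/ΔT = 258.15/43.00 = 6.003.
η_II = COP_actual/COP_Carnot = 1.040/6.003 = 0.1733.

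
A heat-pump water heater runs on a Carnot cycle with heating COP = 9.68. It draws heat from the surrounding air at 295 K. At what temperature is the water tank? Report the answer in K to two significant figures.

330 K

COP_HP = T_H/(T_H − T_C) rearranges to T_H = COP·T_C/(COP − 1).
With T_C = 295.00 K, T_H = 9.68 × 295.00/8.680 = 328.99 K.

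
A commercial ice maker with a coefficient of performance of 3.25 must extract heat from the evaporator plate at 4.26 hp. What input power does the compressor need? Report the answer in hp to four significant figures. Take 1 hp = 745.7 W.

1.311 hp

Ẇ = Q̇_C/COP = 4.260/3.25 = 1.311 hp.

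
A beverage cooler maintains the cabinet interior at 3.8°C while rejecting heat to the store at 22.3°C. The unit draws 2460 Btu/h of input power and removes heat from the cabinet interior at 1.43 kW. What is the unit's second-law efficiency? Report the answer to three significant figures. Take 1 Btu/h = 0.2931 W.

0.132

Converting, Q̇_C = 1.430 kW = 4879 Btu/h, so COP_actual = Q̇_C/Ẇ = 4879/2460 = 1.983.
In absolute terms T_C = 276.95 K and T_H = 295.45 K, so ΔT = 18.50 K.
COP_Carnot = T_C/ΔT = 276.95/18.50 = 14.97.
η_II = COP_actual/COP_Carnot = 1.983/14.97 = 0.1325.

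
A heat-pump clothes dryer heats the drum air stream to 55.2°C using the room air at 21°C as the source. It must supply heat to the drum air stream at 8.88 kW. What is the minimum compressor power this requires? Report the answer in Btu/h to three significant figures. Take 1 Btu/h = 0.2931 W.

3160 Btu/h

In absolute terms T_C = 294.15 K and T_H = 328.35 K, so ΔT = 34.20 K.
COP_Carnot = T_H/ΔT = 328.35/34.20 = 9.601.
Ẇ_min = Q̇/COP_Carnot = 8.880/9.601 = 0.9249 kW = 3156 Btu/h.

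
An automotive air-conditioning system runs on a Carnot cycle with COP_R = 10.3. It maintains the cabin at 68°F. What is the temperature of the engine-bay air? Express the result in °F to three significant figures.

COP_R = T_C/(T_H − T_C) gives T_H − T_C = T_C/COP.
With T_C = 293.15 K, T_H = 293.15 × (1 + 1/10.3) = 321.61 K.
Converting, 321.61 K = 119.23°F.

119 °F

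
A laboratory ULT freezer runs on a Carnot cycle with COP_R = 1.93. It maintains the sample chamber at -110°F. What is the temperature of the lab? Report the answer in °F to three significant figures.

71.2 °F

COP_R = T_C/(T_H − T_C) gives T_H − T_C = T_C/COP.
With T_C = 194.26 K, T_H = 194.26 × (1 + 1/1.93) = 294.91 K.
Converting, 294.91 K = 71.18°F.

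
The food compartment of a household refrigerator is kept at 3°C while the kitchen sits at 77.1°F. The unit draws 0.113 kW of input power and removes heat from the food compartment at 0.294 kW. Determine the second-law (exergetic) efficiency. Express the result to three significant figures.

0.208

COP_actual = Q̇_C/Ẇ = 0.2940/0.1130 = 2.602.
In absolute terms T_C = 276.15 K and T_H = 298.21 K, so ΔT = 22.06 K.
COP_Carnot = T_C/ΔT = 276.15/22.06 = 12.52.
η_II = COP_actual/COP_Carnot = 2.602/12.52 = 0.2078.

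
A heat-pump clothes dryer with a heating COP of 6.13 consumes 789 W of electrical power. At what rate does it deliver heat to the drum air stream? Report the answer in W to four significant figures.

4837 W

Q̇_H = COP_HP × Ẇ = 6.13 × 789.0 = 4837 W.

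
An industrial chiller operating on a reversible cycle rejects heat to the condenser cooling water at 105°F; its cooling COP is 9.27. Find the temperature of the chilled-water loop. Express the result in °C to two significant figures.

For a Carnot refrigerator COP_R = T_C/(T_H − T_C), so T_C = COP·T_H/(1 + COP).
With T_H = 313.71 K, T_C = 9.27 × 313.71/10.27 = 283.16 K.
Converting, 283.16 K = 10.01°C.

10 °C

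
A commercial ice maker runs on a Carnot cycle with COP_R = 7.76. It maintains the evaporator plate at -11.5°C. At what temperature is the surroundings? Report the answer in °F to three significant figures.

COP_R = T_C/(T_H − T_C) gives T_H − T_C = T_C/COP.
With T_C = 261.65 K, T_H = 261.65 × (1 + 1/7.76) = 295.37 K.
Converting, 295.37 K = 71.99°F.

72.0 °F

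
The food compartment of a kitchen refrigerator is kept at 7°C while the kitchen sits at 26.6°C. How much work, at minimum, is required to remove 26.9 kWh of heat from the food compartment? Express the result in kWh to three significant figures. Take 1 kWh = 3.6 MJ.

In absolute terms T_C = 280.15 K and T_H = 299.75 K, so ΔT = 19.60 K.
The reversible limit is COP_R = T_C/ΔT = 14.29, so W_min = Q_C/COP = Q_C·ΔT/T_C.
W_min = 26.90 × 19.60/280.15 = 1.882 kWh.

1.88 kWh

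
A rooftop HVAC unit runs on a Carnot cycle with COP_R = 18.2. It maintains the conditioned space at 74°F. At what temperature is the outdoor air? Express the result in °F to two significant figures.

100 °F

COP_R = T_C/(T_H − T_C) gives T_H − T_C = T_C/COP.
With T_C = 296.48 K, T_H = 296.48 × (1 + 1/18.2) = 312.77 K.
Converting, 312.77 K = 103.32°F.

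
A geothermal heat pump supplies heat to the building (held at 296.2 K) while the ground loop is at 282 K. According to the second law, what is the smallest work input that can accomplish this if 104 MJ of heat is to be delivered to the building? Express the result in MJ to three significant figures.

4.99 MJ

The reservoir spacing is ΔT = 296.2 − 282 = 14.20 K.
The reversible limit is COP_HP = T_H/ΔT = 20.86, so W_min = Q_H/COP = Q_H·ΔT/T_H.
W_min = 104.0 × 14.20/296.20 = 4.986 MJ.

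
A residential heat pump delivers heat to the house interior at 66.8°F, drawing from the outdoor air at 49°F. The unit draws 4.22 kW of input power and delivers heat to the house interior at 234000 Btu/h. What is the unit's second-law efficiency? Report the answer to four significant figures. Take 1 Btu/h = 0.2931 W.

Converting, Q̇_H = 234000 Btu/h = 68.59 kW, so COP_actual = Q̇_H/Ẇ = 68.59/4.220 = 16.25.
In absolute terms T_C = 282.59 K and T_H = 292.48 K, so ΔT = 9.889 K.
COP_Carnot = T_H/ΔT = 292.48/9.889 = 29.58.
η_II = COP_actual/COP_Carnot = 16.25/29.58 = 0.5495.

0.5495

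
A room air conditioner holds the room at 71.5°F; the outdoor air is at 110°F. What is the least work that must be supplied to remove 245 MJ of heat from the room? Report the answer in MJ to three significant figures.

17.8 MJ

In absolute terms T_C = 295.09 K and T_H = 316.48 K, so ΔT = 21.39 K.
The reversible limit is COP_R = T_C/ΔT = 13.80, so W_min = Q_C/COP = Q_C·ΔT/T_C.
W_min = 245.0 × 21.39/295.09 = 17.76 MJ.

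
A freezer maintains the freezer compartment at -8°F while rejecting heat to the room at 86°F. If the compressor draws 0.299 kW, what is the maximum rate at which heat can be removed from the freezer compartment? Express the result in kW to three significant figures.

1.44 kW

In absolute terms T_C = 250.93 K and T_H = 303.15 K, so ΔT = 52.22 K.
COP_Carnot = T_C/ΔT = 250.93/52.22 = 4.805.
Q̇_max = COP_Carnot × Ẇ = 4.805 × 0.2990 kW = 1.437 kW.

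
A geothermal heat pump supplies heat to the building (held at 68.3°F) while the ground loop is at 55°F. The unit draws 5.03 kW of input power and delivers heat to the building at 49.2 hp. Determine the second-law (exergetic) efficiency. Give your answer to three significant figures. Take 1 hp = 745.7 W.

0.184

Converting, Q̇_H = 49.20 hp = 36.69 kW, so COP_actual = Q̇_H/Ẇ = 36.69/5.030 = 7.294.
In absolute terms T_C = 285.93 K and T_H = 293.32 K, so ΔT = 7.389 K.
COP_Carnot = T_H/ΔT = 293.32/7.389 = 39.70.
η_II = COP_actual/COP_Carnot = 7.294/39.70 = 0.1837.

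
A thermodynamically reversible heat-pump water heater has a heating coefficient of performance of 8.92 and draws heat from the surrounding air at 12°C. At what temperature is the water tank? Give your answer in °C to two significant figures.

48 °C

COP_HP = T_H/(T_H − T_C) rearranges to T_H = COP·T_C/(COP − 1).
With T_C = 285.15 K, T_H = 8.92 × 285.15/7.920 = 321.15 K.
Converting, 321.15 K = 48.00°C.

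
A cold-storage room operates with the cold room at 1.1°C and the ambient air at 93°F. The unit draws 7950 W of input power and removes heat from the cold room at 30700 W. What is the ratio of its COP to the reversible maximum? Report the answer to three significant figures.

0.462

COP_actual = Q̇_C/Ẇ = 30700/7950 = 3.862.
In absolute terms T_C = 274.25 K and T_H = 307.04 K, so ΔT = 32.79 K.
COP_Carnot = T_C/ΔT = 274.25/32.79 = 8.364.
η_II = COP_actual/COP_Carnot = 3.862/8.364 = 0.4617.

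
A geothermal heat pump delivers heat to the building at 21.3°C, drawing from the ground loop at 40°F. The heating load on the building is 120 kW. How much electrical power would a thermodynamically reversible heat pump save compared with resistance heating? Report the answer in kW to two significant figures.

110 kW

In absolute terms T_C = 277.59 K and T_H = 294.45 K, so ΔT = 16.86 K.
COP_Carnot = T_H/ΔT = 294.45/16.86 = 17.47.
Resistance heating needs Ẇ_res = Q̇_H = 120.0 kW; the reversible heat pump needs only Ẇ_hp = Q̇_H/COP = 6.869 kW.
Saving = 120.0 − 6.869 = 113.1 kW.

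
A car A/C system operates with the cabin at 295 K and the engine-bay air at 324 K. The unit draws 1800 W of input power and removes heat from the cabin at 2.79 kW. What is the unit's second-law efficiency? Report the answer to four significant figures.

0.1524

Converting, Q̇_C = 2.790 kW = 2790 W, so COP_actual = Q̇_C/Ẇ = 2790/1800 = 1.550.
The reservoir spacing is ΔT = 324 − 295 = 29.00 K.
COP_Carnot = T_C/ΔT = 295.00/29.00 = 10.17.
η_II = COP_actual/COP_Carnot = 1.550/10.17 = 0.1524.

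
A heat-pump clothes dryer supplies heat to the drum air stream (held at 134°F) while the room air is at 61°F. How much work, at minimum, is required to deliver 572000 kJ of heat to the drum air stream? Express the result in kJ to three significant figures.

70300 kJ

In absolute terms T_C = 289.26 K and T_H = 329.82 K, so ΔT = 40.56 K.
The reversible limit is COP_HP = T_H/ΔT = 8.132, so W_min = Q_H/COP = Q_H·ΔT/T_H.
W_min = 572000 × 40.56/329.82 = 70340 kJ.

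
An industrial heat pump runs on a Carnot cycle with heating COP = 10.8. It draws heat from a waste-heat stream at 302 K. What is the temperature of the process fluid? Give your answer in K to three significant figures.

COP_HP = T_H/(T_H − T_C) rearranges to T_H = COP·T_C/(COP − 1).
With T_C = 302.00 K, T_H = 10.8 × 302.00/9.800 = 332.82 K.

333 K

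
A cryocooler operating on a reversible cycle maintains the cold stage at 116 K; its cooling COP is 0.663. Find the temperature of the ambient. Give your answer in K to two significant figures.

290 K

COP_R = T_C/(T_H − T_C) gives T_H − T_C = T_C/COP.
With T_C = 116.00 K, T_H = 116.00 × (1 + 1/0.663) = 290.96 K.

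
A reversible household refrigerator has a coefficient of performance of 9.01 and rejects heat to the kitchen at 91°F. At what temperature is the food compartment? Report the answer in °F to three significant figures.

36.0 °F

For a Carnot refrigerator COP_R = T_C/(T_H − T_C), so T_C = COP·T_H/(1 + COP).
With T_H = 305.93 K, T_C = 9.01 × 305.93/10.01 = 275.37 K.
Converting, 275.37 K = 35.99°F.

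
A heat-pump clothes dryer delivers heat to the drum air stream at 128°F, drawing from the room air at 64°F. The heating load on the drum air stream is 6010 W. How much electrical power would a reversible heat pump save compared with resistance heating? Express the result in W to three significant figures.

In absolute terms T_C = 290.93 K and T_H = 326.48 K, so ΔT = 35.56 K.
COP_Carnot = T_H/ΔT = 326.48/35.56 = 9.182.
Resistance heating needs Ẇ_res = Q̇_H = 6010 W; the reversible heat pump needs only Ẇ_hp = Q̇_H/COP = 654.5 W.
Saving = 6010 − 654.5 = 5355 W.

5360 W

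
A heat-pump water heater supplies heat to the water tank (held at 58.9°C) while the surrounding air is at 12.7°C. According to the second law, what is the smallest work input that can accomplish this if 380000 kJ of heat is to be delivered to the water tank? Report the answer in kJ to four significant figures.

52870 kJ

In absolute terms T_C = 285.85 K and T_H = 332.05 K, so ΔT = 46.20 K.
The reversible limit is COP_HP = T_H/ΔT = 7.187, so W_min = Q_H/COP = Q_H·ΔT/T_H.
W_min = 380000 × 46.20/332.05 = 52870 kJ.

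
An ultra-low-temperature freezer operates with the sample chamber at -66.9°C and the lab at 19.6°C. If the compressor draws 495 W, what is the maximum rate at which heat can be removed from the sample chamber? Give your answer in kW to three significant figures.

In absolute terms T_C = 206.25 K and T_H = 292.75 K, so ΔT = 86.50 K.
COP_Carnot = T_C/ΔT = 206.25/86.50 = 2.384.
Q̇_max = COP_Carnot × Ẇ = 2.384 × 495.0 W = 1180 W = 1.180 kW.

1.18 kW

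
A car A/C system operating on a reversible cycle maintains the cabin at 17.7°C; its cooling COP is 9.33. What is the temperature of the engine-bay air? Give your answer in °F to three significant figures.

COP_R = T_C/(T_H − T_C) gives T_H − T_C = T_C/COP.
With T_C = 290.85 K, T_H = 290.85 × (1 + 1/9.33) = 322.02 K.
Converting, 322.02 K = 119.97°F.

120 °F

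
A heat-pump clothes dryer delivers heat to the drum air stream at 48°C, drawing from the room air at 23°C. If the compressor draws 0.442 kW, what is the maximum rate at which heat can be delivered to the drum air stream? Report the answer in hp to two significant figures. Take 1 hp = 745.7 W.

In absolute terms T_C = 296.15 K and T_H = 321.15 K, so ΔT = 25.00 K.
COP_Carnot = T_H/ΔT = 321.15/25.00 = 12.85.
Q̇_max = COP_Carnot × Ẇ = 12.85 × 0.4420 kW = 5.678 kW = 7.614 hp.

7.6 hp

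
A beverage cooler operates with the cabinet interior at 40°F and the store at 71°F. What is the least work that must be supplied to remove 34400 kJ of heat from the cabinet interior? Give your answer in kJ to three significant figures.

In absolute terms T_C = 277.59 K and T_H = 294.82 K, so ΔT = 17.22 K.
The reversible limit is COP_R = T_C/ΔT = 16.12, so W_min = Q_C/COP = Q_C·ΔT/T_C.
W_min = 34400 × 17.22/277.59 = 2134 kJ.

2130 kJ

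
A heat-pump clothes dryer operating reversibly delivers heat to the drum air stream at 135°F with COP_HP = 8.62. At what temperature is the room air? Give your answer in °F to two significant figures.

66 °F

COP_HP = T_H/(T_H − T_C) gives T_H − T_C = T_H/COP.
With T_H = 330.37 K, T_C = 330.37 × (1 − 1/8.62) = 292.05 K.
Converting, 292.05 K = 66.01°F.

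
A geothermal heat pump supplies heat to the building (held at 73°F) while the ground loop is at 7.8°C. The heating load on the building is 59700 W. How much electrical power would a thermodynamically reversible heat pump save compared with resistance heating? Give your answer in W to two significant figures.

In absolute terms T_C = 280.95 K and T_H = 295.93 K, so ΔT = 14.98 K.
COP_Carnot = T_H/ΔT = 295.93/14.98 = 19.76.
Resistance heating needs Ẇ_res = Q̇_H = 59700 W; the reversible heat pump needs only Ẇ_hp = Q̇_H/COP = 3022 W.
Saving = 59700 − 3022 = 56680 W.

57000 W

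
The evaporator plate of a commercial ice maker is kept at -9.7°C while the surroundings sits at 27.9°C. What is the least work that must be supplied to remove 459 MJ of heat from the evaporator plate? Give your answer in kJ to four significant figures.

65510 kJ

In absolute terms T_C = 263.45 K and T_H = 301.05 K, so ΔT = 37.60 K.
The reversible limit is COP_R = T_C/ΔT = 7.007, so W_min = Q_C/COP = Q_C·ΔT/T_C.
W_min = 459.0 × 37.60/263.45 = 65.51 MJ = 65510 kJ.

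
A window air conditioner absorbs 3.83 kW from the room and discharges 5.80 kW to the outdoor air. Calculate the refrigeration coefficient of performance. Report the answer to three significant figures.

1.94

The first law gives Q̇_H = Q̇_C + Ẇ, so the three rates are Q̇_C = 3.830, Q̇_H = 5.800, Ẇ = 1.970 kW.
COP_R = Q̇_C/Ẇ = 3.830/1.970 = 1.944.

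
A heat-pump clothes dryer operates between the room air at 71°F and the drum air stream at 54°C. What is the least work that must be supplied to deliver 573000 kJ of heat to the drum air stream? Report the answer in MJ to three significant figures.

In absolute terms T_C = 294.82 K and T_H = 327.15 K, so ΔT = 32.33 K.
The reversible limit is COP_HP = T_H/ΔT = 10.12, so W_min = Q_H/COP = Q_H·ΔT/T_H.
W_min = 573000 × 32.33/327.15 = 56630 kJ = 56.63 MJ.

56.6 MJ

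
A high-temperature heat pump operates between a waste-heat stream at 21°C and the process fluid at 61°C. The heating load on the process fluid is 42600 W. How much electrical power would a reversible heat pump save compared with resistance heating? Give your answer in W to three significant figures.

37500 W

In absolute terms T_C = 294.15 K and T_H = 334.15 K, so ΔT = 40.00 K.
COP_Carnot = T_H/ΔT = 334.15/40.00 = 8.354.
Resistance heating needs Ẇ_res = Q̇_H = 42600 W; the reversible heat pump needs only Ẇ_hp = Q̇_H/COP = 5100 W.
Saving = 42600 − 5100 = 37500 W.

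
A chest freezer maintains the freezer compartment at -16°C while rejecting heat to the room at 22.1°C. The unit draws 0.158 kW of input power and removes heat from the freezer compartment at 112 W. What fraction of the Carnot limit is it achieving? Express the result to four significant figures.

0.1050

Converting, Q̇_C = 112.0 W = 0.1120 kW, so COP_actual = Q̇_C/Ẇ = 0.1120/0.1580 = 0.7089.
In absolute terms T_C = 257.15 K and T_H = 295.25 K, so ΔT = 38.10 K.
COP_Carnot = T_C/ΔT = 257.15/38.10 = 6.749.
η_II = COP_actual/COP_Carnot = 0.7089/6.749 = 0.1050.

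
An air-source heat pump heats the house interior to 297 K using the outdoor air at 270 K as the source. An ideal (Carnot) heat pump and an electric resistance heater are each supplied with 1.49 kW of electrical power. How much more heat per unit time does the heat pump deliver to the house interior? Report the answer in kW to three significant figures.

14.9 kW

The reservoir spacing is ΔT = 297 − 270 = 27.00 K.
COP_Carnot = T_H/ΔT = 297.00/27.00 = 11.00.
The heat pump delivers Q̇_H = COP × Ẇ = 16.39 kW; the resistance heater delivers Ẇ = 1.490 kW.
Extra = (COP − 1)·Ẇ = 14.90 kW.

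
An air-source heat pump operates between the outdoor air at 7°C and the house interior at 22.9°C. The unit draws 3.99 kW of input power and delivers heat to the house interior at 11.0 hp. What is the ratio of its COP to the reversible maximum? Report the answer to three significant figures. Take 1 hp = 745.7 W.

Converting, Q̇_H = 11.00 hp = 8.203 kW, so COP_actual = Q̇_H/Ẇ = 8.203/3.990 = 2.056.
In absolute terms T_C = 280.15 K and T_H = 296.05 K, so ΔT = 15.90 K.
COP_Carnot = T_H/ΔT = 296.05/15.90 = 18.62.
η_II = COP_actual/COP_Carnot = 2.056/18.62 = 0.1104.

0.110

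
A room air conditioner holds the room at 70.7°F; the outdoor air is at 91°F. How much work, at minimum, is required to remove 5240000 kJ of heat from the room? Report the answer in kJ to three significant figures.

In absolute terms T_C = 294.65 K and T_H = 305.93 K, so ΔT = 11.28 K.
The reversible limit is COP_R = T_C/ΔT = 26.13, so W_min = Q_C/COP = Q_C·ΔT/T_C.
W_min = 5240000 × 11.28/294.65 = 200600 kJ.

201000 kJ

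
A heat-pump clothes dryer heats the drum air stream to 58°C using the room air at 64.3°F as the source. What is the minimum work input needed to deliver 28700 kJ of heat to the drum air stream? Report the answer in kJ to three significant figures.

3470 kJ

In absolute terms T_C = 291.09 K and T_H = 331.15 K, so ΔT = 40.06 K.
The reversible limit is COP_HP = T_H/ΔT = 8.267, so W_min = Q_H/COP = Q_H·ΔT/T_H.
W_min = 28700 × 40.06/331.15 = 3472 kJ.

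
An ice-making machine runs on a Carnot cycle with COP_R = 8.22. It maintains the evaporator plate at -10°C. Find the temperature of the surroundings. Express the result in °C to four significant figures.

22.01 °C

COP_R = T_C/(T_H − T_C) gives T_H − T_C = T_C/COP.
With T_C = 263.15 K, T_H = 263.15 × (1 + 1/8.22) = 295.16 K.
Converting, 295.16 K = 22.01°C.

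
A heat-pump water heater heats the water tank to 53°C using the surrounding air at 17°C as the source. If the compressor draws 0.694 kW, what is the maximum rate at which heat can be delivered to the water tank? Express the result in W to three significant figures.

6290 W

In absolute terms T_C = 290.15 K and T_H = 326.15 K, so ΔT = 36.00 K.
COP_Carnot = T_H/ΔT = 326.15/36.00 = 9.060.
Q̇_max = COP_Carnot × Ẇ = 9.060 × 0.6940 kW = 6.287 kW = 6287 W.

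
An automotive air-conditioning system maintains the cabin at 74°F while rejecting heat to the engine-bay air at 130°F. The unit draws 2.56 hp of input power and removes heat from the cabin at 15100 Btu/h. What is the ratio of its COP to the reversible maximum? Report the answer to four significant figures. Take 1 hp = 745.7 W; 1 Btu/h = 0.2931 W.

Converting, Q̇_C = 15100 Btu/h = 5.935 hp, so COP_actual = Q̇_C/Ẇ = 5.935/2.560 = 2.318.
In absolute terms T_C = 296.48 K and T_H = 327.59 K, so ΔT = 31.11 K.
COP_Carnot = T_C/ΔT = 296.48/31.11 = 9.530.
η_II = COP_actual/COP_Carnot = 2.318/9.530 = 0.2433.

0.2433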